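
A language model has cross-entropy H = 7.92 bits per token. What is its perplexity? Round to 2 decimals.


Perplexity formula: PP = 2^H
H = 7.92
PP = 2^7.92
Decompose: 2^7.92 = 2^7 * 2^0.92
2^7 = 128, 2^0.92 ~ 1.8921153
PP ~ 128 * 1.8921153 = 242.1907584
Rounded to 2 decimals: 242.19

242.19


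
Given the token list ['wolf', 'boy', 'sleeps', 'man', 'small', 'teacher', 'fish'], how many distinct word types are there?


Listing all tokens and tracking unique types:
  Token 1: 'wolf' -> NEW (unique so far: 1)
  Token 2: 'boy' -> NEW (unique so far: 2)
  Token 3: 'sleeps' -> NEW (unique so far: 3)
  Token 4: 'man' -> NEW (unique so far: 4)
  Token 5: 'small' -> NEW (unique so far: 5)
  Token 6: 'teacher' -> NEW (unique so far: 6)
  Token 7: 'fish' -> NEW (unique so far: 7)
Unique types: ('boy', 'fish', 'man', 'sleeps', 'small', 'teacher', 'wolf')
Vocabulary size: 7

7


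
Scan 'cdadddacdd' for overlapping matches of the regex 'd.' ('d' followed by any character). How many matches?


Pattern: d. means 'd' followed by any character.
Scanning 'cdadddacdd' position-by-position:
  Pos 0: window 'cd' -> no
  Pos 1: window 'da' -> MATCH
  Pos 2: window 'ad' -> no
  Pos 3: window 'dd' -> MATCH
  Pos 4: window 'dd' -> MATCH
  Pos 5: window 'da' -> MATCH
  Pos 6: window 'ac' -> no
  Pos 7: window 'cd' -> no
  Pos 8: window 'dd' -> MATCH
  Pos 9: window 'd' -> no
Total matches: 5

5


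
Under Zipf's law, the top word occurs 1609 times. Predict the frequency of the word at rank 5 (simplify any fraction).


Zipf's law: freq(rank) = f1 / rank
f1 = 1609, rank = 5
freq = 1609 / 5
GCD(1609, 5) = 1
Simplified: 1609/5

1609/5


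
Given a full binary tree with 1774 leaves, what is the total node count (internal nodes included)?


Leaf nodes (terminals): 1774
Internal nodes = n - 1 = 1774 - 1 = 1773
Total = leaves + internal = 1774 + 1773 = 3547

3547


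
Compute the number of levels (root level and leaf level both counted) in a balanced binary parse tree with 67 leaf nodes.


In a balanced binary tree with n leaves the deepest leaf is ceil(log2(n)) edges below the root,
so counting node levels inclusive of root and leaves gives ceil(log2(n)) + 1 levels.
log2(67) = 6.0661
ceil(6.0661) = 7
levels = 7 + 1 = 8

8


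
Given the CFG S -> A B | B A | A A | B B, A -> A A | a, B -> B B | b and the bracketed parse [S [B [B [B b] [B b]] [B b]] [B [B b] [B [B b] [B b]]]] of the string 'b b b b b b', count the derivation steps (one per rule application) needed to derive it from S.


Every bracketed nonterminal node [X ...] in the tree is produced by exactly one rule application.
Reading the tree off as a leftmost derivation:
  Step 1: S  =>  B B   (applied S -> B B)
  Step 2: B B  =>  B B B   (applied B -> B B)
  Step 3: B B B  =>  B B B B   (applied B -> B B)
  Step 4: B B B B  =>  b B B B   (applied B -> b)
  Step 5: b B B B  =>  b b B B   (applied B -> b)
  Step 6: b b B B  =>  b b b B   (applied B -> b)
  Step 7: b b b B  =>  b b b B B   (applied B -> B B)
  Step 8: b b b B B  =>  b b b b B   (applied B -> b)
  Step 9: b b b b B  =>  b b b b B B   (applied B -> B B)
  Step 10: b b b b B B  =>  b b b b b B   (applied B -> b)
  Step 11: b b b b b B  =>  b b b b b b   (applied B -> b)
Final yield: b b b b b b
Total rewrite steps: 11

11


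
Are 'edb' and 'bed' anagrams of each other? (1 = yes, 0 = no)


Sort characters of 'edb': 'bde'
Sort characters of 'bed': 'bde'
Sorted forms match -> they ARE anagrams
Result: 1

1


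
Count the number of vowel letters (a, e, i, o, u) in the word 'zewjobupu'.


Scanning each character of 'zewjobupu':
  Position 1: 'z' -> consonant (running count: 0)
  Position 2: 'e' -> vowel (running count: 1)
  Position 3: 'w' -> consonant (running count: 1)
  Position 4: 'j' -> consonant (running count: 1)
  Position 5: 'o' -> vowel (running count: 2)
  Position 6: 'b' -> consonant (running count: 2)
  Position 7: 'u' -> vowel (running count: 3)
  Position 8: 'p' -> consonant (running count: 3)
  Position 9: 'u' -> vowel (running count: 4)
Total vowels: 4

4


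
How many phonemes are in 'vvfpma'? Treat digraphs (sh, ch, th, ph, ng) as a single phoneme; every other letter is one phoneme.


Parsing 'vvfpma' greedily, digraphs first:
  'v' -> consonant phoneme (phonemes so far: 1)
  'v' -> consonant phoneme (phonemes so far: 2)
  'f' -> consonant phoneme (phonemes so far: 3)
  'p' -> consonant phoneme (phonemes so far: 4)
  'm' -> consonant phoneme (phonemes so far: 5)
  'a' -> vowel phoneme (phonemes so far: 6)
Total phonemes: 6

6


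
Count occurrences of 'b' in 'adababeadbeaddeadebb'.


Scanning 'adababeadbeaddeadebb' for 'b':
  Position 3: 'b' -> MATCH (count: 1)
  Position 5: 'b' -> MATCH (count: 2)
  Position 9: 'b' -> MATCH (count: 3)
  Position 18: 'b' -> MATCH (count: 4)
  Position 19: 'b' -> MATCH (count: 5)
Total occurrences of 'b': 5

5


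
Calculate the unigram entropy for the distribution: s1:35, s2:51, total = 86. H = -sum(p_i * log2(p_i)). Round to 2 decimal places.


Computing entropy H = -sum(p_i * log2(p_i)):
  s1: p = 35/86 = 0.4070, -p*log2(p) = 0.5278
  s2: p = 51/86 = 0.5930, -p*log2(p) = 0.4470
H = sum of terms = 0.9748
Rounded to 2 decimals: 0.97

0.97


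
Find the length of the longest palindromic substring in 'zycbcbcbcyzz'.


Scanning 'zycbcbcbcyzz' for palindromic substrings.
Substring at positions 0-10: 'zycbcbcbcyz'.
Check: reverse('zycbcbcbcyz') = 'zycbcbcbcyz' -> palindrome confirmed.
Neighbouring characters ('-' / 'z') break symmetry, so it cannot extend further.
No longer palindromic substring exists; longest length = 11

11


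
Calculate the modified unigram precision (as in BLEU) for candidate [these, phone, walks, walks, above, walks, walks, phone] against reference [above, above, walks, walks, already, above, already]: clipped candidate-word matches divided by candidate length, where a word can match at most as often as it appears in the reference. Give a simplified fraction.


Reference word counts: {'above': 3, 'already': 2, 'walks': 2}
Checking each candidate word (with clipping):
  'these' -> not in reference -> no match (matches: 0)
  'phone' -> not in reference -> no match (matches: 0)
  'walks' -> in reference (ref count 2, used 1/2) -> match (matches: 1)
  'walks' -> in reference (ref count 2, used 2/2) -> match (matches: 2)
  'above' -> in reference (ref count 3, used 1/3) -> match (matches: 3)
  'walks' -> ref count 2 already used up (2/2) -> clipped, no match (matches: 3)
  'walks' -> ref count 2 already used up (2/2) -> clipped, no match (matches: 3)
  'phone' -> not in reference -> no match (matches: 3)
Clipped matches: 3, Candidate length: 8
Precision = 3/8

3/8


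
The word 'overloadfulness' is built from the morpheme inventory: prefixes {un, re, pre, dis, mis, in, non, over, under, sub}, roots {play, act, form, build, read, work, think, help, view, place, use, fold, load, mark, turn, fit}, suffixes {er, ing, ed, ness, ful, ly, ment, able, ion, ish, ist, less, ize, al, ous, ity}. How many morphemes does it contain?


Segmenting 'overloadfulness' against the inventory:
  'over' -> prefix (morpheme 1)
  'load' -> root (morpheme 2)
  'ful' -> suffix (morpheme 3)
  'ness' -> suffix (morpheme 4)
Total morphemes: 4

4


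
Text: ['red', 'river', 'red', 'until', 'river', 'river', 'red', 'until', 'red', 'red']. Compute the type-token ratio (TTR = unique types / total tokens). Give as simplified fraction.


Tokens: 10
Unique types: ('red', 'river', 'until') = 3
TTR = 3/10
Already in lowest terms.

3/10


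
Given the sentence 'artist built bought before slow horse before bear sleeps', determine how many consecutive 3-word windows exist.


Word trigrams from [9] words:
  Trigram 1: (artist built bought)
  Trigram 2: (built bought before)
  Trigram 3: (bought before slow)
  Trigram 4: (before slow horse)
  Trigram 5: (slow horse before)
  Trigram 6: (horse before bear)
  Trigram 7: (before bear sleeps)
Total word trigrams: 9 - 2 = 7

7


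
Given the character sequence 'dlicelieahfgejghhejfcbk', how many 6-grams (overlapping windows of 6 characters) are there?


String 'dlicelieahfgejghhejfcbk' has length L = 23.
Number of overlapping n-grams = L - n + 1
Substituting: 23 - 6 + 1 = 18

18


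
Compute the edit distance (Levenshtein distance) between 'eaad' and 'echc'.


Building DP table for s1='eaad' (len 4) and s2='echc' (len 4):
       e  c  h  c
    0  1  2  3  4
  e 1  0  1  2  3
  a 2  1  1  2  3
  a 3  2  2  2  3
  d 4  3  3  3  3
Edit distance = dp[4][4] = 3

3


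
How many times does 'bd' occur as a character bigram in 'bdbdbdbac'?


Scanning 'bdbdbdbac' for bigram 'bd':
  Position 0: 'bd' -> MATCH
  Position 1: 'db' -> no
  Position 2: 'bd' -> MATCH
  Position 3: 'db' -> no
  Position 4: 'bd' -> MATCH
  Position 5: 'db' -> no
  Position 6: 'ba' -> no
  Position 7: 'ac' -> no
Total matches: 3

3


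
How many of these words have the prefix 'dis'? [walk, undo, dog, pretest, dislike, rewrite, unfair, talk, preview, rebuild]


Checking each word for prefix 'dis':
  'walk' -> no (count: 0)
  'undo' -> no (count: 0)
  'dog' -> no (count: 0)
  'pretest' -> no (count: 0)
  'dislike' -> YES, starts with 'dis' (count: 1)
  'rewrite' -> no (count: 1)
  'unfair' -> no (count: 1)
  'talk' -> no (count: 1)
  'preview' -> no (count: 1)
  'rebuild' -> no (count: 1)
Total with prefix 'dis': 1

1


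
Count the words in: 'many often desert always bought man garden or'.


Counting words by splitting on spaces:
  Word 1: 'many'
  Word 2: 'often'
  Word 3: 'desert'
  Word 4: 'always'
  Word 5: 'bought'
  Word 6: 'man'
  Word 7: 'garden'
  Word 8: 'or'
Total words: 8

8


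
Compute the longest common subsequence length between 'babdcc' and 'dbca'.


DP table for LCS of 'babdcc' and 'dbca':
       d  b  c  a
    0  0  0  0  0
  b 0  0  1  1  1
  a 0  0  1  1  2
  b 0  0  1  1  2
  d 0  1  1  1  2
  c 0  1  1  2  2
  c 0  1  1  2  2
LCS: 'ba'
LCS length = 2

2


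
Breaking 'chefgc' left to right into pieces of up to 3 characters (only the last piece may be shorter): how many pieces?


'chefgc' has 6 characters.
Chunking with max size 3:
  Chunk 1: 'che' (positions 0-2)
  Chunk 2: 'fgc' (positions 3-5)
Total chunks: ceil(6 / 3) = 2

2


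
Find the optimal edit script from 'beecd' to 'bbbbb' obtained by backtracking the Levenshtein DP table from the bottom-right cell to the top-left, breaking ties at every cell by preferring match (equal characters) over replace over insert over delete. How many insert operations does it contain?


Edit distance = 4. Backtracking from cell (5, 5) with preference match > replace > insert > delete,
then listing the resulting alignment 'beecd' -> 'bbbbb' left to right:
  Step 1: keep 'b'
  Step 2: replace e->b
  Step 3: replace e->b
  Step 4: replace c->b
  Step 5: replace d->b
Total insertions: 0

0


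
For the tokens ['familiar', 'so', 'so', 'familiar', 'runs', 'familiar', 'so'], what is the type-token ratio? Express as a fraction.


Tokens: 7
Unique types: ('familiar', 'runs', 'so') = 3
TTR = 3/7
Already in lowest terms.

3/7


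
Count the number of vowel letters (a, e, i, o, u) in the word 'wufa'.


Scanning each character of 'wufa':
  Position 1: 'w' -> consonant (running count: 0)
  Position 2: 'u' -> vowel (running count: 1)
  Position 3: 'f' -> consonant (running count: 1)
  Position 4: 'a' -> vowel (running count: 2)
Total vowels: 2

2


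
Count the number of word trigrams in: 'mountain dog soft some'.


Word trigrams from [4] words:
  Trigram 1: (mountain dog soft)
  Trigram 2: (dog soft some)
Total word trigrams: 4 - 2 = 2

2


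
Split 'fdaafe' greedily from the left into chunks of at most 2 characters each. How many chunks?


'fdaafe' has 6 characters.
Chunking with max size 2:
  Chunk 1: 'fd' (positions 0-1)
  Chunk 2: 'aa' (positions 2-3)
  Chunk 3: 'fe' (positions 4-5)
Total chunks: ceil(6 / 2) = 3

3


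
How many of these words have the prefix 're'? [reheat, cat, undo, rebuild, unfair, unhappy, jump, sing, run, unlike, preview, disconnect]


Checking each word for prefix 're':
  'reheat' -> YES, starts with 're' (count: 1)
  'cat' -> no (count: 1)
  'undo' -> no (count: 1)
  'rebuild' -> YES, starts with 're' (count: 2)
  'unfair' -> no (count: 2)
  'unhappy' -> no (count: 2)
  'jump' -> no (count: 2)
  'sing' -> no (count: 2)
  'run' -> no (count: 2)
  'unlike' -> no (count: 2)
  'preview' -> no (count: 2)
  'disconnect' -> no (count: 2)
Total with prefix 're': 2

2


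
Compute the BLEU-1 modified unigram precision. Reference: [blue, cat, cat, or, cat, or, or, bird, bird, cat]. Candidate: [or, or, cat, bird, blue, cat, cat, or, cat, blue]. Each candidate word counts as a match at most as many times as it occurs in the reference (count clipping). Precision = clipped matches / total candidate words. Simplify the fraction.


Reference word counts: {'bird': 2, 'blue': 1, 'cat': 4, 'or': 3}
Checking each candidate word (with clipping):
  'or' -> in reference (ref count 3, used 1/3) -> match (matches: 1)
  'or' -> in reference (ref count 3, used 2/3) -> match (matches: 2)
  'cat' -> in reference (ref count 4, used 1/4) -> match (matches: 3)
  'bird' -> in reference (ref count 2, used 1/2) -> match (matches: 4)
  'blue' -> in reference (ref count 1, used 1/1) -> match (matches: 5)
  'cat' -> in reference (ref count 4, used 2/4) -> match (matches: 6)
  'cat' -> in reference (ref count 4, used 3/4) -> match (matches: 7)
  'or' -> in reference (ref count 3, used 3/3) -> match (matches: 8)
  'cat' -> in reference (ref count 4, used 4/4) -> match (matches: 9)
  'blue' -> ref count 1 already used up (1/1) -> clipped, no match (matches: 9)
Clipped matches: 9, Candidate length: 10
Precision = 9/10

9/10


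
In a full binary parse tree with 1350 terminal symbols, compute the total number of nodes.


Leaf nodes (terminals): 1350
Internal nodes = n - 1 = 1350 - 1 = 1349
Total = leaves + internal = 1350 + 1349 = 2699

2699


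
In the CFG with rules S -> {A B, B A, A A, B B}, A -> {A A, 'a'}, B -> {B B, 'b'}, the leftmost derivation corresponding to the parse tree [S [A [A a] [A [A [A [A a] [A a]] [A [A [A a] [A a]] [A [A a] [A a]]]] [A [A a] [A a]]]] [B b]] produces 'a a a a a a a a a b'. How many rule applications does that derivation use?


Every bracketed nonterminal node [X ...] in the tree is produced by exactly one rule application.
Reading the tree off as a leftmost derivation:
  Step 1: S  =>  A B   (applied S -> A B)
  Step 2: A B  =>  A A B   (applied A -> A A)
  Step 3: A A B  =>  a A B   (applied A -> a)
  Step 4: a A B  =>  a A A B   (applied A -> A A)
  Step 5: a A A B  =>  a A A A B   (applied A -> A A)
  Step 6: a A A A B  =>  a A A A A B   (applied A -> A A)
  Step 7: a A A A A B  =>  a a A A A B   (applied A -> a)
  Step 8: a a A A A B  =>  a a a A A B   (applied A -> a)
  Step 9: a a a A A B  =>  a a a A A A B   (applied A -> A A)
  Step 10: a a a A A A B  =>  a a a A A A A B   (applied A -> A A)
  Step 11: a a a A A A A B  =>  a a a a A A A B   (applied A -> a)
  Step 12: a a a a A A A B  =>  a a a a a A A B   (applied A -> a)
  Step 13: a a a a a A A B  =>  a a a a a A A A B   (applied A -> A A)
  Step 14: a a a a a A A A B  =>  a a a a a a A A B   (applied A -> a)
  Step 15: a a a a a a A A B  =>  a a a a a a a A B   (applied A -> a)
  Step 16: a a a a a a a A B  =>  a a a a a a a A A B   (applied A -> A A)
  Step 17: a a a a a a a A A B  =>  a a a a a a a a A B   (applied A -> a)
  Step 18: a a a a a a a a A B  =>  a a a a a a a a a B   (applied A -> a)
  Step 19: a a a a a a a a a B  =>  a a a a a a a a a b   (applied B -> b)
Final yield: a a a a a a a a a b
Total rewrite steps: 19

19


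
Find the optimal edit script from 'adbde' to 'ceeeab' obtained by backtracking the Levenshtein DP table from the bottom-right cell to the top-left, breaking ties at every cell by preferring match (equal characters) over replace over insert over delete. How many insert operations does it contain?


Edit distance = 6. Backtracking from cell (5, 6) with preference match > replace > insert > delete,
then listing the resulting alignment 'adbde' -> 'ceeeab' left to right:
  Step 1: insert 'c' [insertion #1]
  Step 2: replace a->e
  Step 3: replace d->e
  Step 4: replace b->e
  Step 5: replace d->a
  Step 6: replace e->b
Total insertions: 1

1


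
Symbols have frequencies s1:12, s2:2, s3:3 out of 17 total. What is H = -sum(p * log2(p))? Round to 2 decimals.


Computing entropy H = -sum(p_i * log2(p_i)):
  s1: p = 12/17 = 0.7059, -p*log2(p) = 0.3547
  s2: p = 2/17 = 0.1176, -p*log2(p) = 0.3632
  s3: p = 3/17 = 0.1765, -p*log2(p) = 0.4416
H = sum of terms = 1.1595
Rounded to 2 decimals: 1.16

1.16


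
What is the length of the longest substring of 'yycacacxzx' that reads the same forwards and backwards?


Scanning 'yycacacxzx' for palindromic substrings.
Substring at positions 2-6: 'cacac'.
Check: reverse('cacac') = 'cacac' -> palindrome confirmed.
Neighbouring characters ('y' / 'x') break symmetry, so it cannot extend further.
No longer palindromic substring exists; longest length = 5

5


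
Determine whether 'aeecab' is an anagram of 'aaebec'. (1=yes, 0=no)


Sort characters of 'aeecab': 'aabcee'
Sort characters of 'aaebec': 'aabcee'
Sorted forms match -> they ARE anagrams
Result: 1

1


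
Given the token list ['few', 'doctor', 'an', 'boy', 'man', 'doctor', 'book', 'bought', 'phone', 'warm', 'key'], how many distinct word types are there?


Listing all tokens and tracking unique types:
  Token 1: 'few' -> NEW (unique so far: 1)
  Token 2: 'doctor' -> NEW (unique so far: 2)
  Token 3: 'an' -> NEW (unique so far: 3)
  Token 4: 'boy' -> NEW (unique so far: 4)
  Token 5: 'man' -> NEW (unique so far: 5)
  Token 6: 'doctor' -> duplicate (unique so far: 5)
  Token 7: 'book' -> NEW (unique so far: 6)
  Token 8: 'bought' -> NEW (unique so far: 7)
  Token 9: 'phone' -> NEW (unique so far: 8)
  Token 10: 'warm' -> NEW (unique so far: 9)
  Token 11: 'key' -> NEW (unique so far: 10)
Unique types: ('an', 'book', 'bought', 'boy', 'doctor', 'few', 'key', 'man', 'phone', 'warm')
Vocabulary size: 10

10


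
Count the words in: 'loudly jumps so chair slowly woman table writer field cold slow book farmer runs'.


Counting words by splitting on spaces:
  Word 1: 'loudly'
  Word 2: 'jumps'
  Word 3: 'so'
  Word 4: 'chair'
  Word 5: 'slowly'
  Word 6: 'woman'
  Word 7: 'table'
  Word 8: 'writer'
  Word 9: 'field'
  Word 10: 'cold'
  Word 11: 'slow'
  Word 12: 'book'
  Word 13: 'farmer'
  Word 14: 'runs'
Total words: 14

14


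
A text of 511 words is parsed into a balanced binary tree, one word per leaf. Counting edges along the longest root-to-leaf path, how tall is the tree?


In a balanced binary tree with n leaves the deepest leaf is ceil(log2(n)) edges below the root.
log2(511) = 8.9972
ceil(8.9972) = 9
height (edges) = 9

9


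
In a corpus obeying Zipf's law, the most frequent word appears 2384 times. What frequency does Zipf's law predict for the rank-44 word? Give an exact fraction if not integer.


Zipf's law: freq(rank) = f1 / rank
f1 = 2384, rank = 44
freq = 2384 / 44
GCD(2384, 44) = 4
Simplified: 596/11

596/11


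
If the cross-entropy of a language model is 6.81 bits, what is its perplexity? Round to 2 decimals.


Perplexity formula: PP = 2^H
H = 6.81
PP = 2^6.81
Decompose: 2^6.81 = 2^6 * 2^0.81
2^6 = 64, 2^0.81 ~ 1.7532114
PP ~ 64 * 1.7532114 = 112.2055296
Rounded to 2 decimals: 112.21

112.21


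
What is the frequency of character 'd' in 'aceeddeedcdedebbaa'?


Scanning 'aceeddeedcdedebbaa' for 'd':
  Position 4: 'd' -> MATCH (count: 1)
  Position 5: 'd' -> MATCH (count: 2)
  Position 8: 'd' -> MATCH (count: 3)
  Position 10: 'd' -> MATCH (count: 4)
  Position 12: 'd' -> MATCH (count: 5)
Total occurrences of 'd': 5

5


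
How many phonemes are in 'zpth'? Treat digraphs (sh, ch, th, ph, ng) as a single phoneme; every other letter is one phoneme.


Parsing 'zpth' greedily, digraphs first:
  'z' -> consonant phoneme (phonemes so far: 1)
  'p' -> consonant phoneme (phonemes so far: 2)
  'th' -> digraph (1 consonant phoneme) (phonemes so far: 3)
Total phonemes: 3

3


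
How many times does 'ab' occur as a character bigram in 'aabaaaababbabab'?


Scanning 'aabaaaababbabab' for bigram 'ab':
  Position 0: 'aa' -> no
  Position 1: 'ab' -> MATCH
  Position 2: 'ba' -> no
  Position 3: 'aa' -> no
  Position 4: 'aa' -> no
  Position 5: 'aa' -> no
  Position 6: 'ab' -> MATCH
  Position 7: 'ba' -> no
  Position 8: 'ab' -> MATCH
  Position 9: 'bb' -> no
  Position 10: 'ba' -> no
  Position 11: 'ab' -> MATCH
  Position 12: 'ba' -> no
  Position 13: 'ab' -> MATCH
Total matches: 5

5


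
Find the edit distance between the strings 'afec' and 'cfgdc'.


Building DP table for s1='afec' (len 4) and s2='cfgdc' (len 5):
       c  f  g  d  c
    0  1  2  3  4  5
  a 1  1  2  3  4  5
  f 2  2  1  2  3  4
  e 3  3  2  2  3  4
  c 4  3  3  3  3  3
Edit distance = dp[4][5] = 3

3


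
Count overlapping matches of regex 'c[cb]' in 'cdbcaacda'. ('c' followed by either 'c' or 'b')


Pattern: c[cb] means 'c' followed by either 'c' or 'b'.
Scanning 'cdbcaacda' position-by-position:
  Pos 0: window 'cd' -> no
  Pos 1: window 'db' -> no
  Pos 2: window 'bc' -> no
  Pos 3: window 'ca' -> no
  Pos 4: window 'aa' -> no
  Pos 5: window 'ac' -> no
  Pos 6: window 'cd' -> no
  Pos 7: window 'da' -> no
  Pos 8: window 'a' -> no
Total matches: 0

0


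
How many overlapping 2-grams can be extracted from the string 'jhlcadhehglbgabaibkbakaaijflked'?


String 'jhlcadhehglbgabaibkbakaaijflked' has length L = 31.
Number of overlapping n-grams = L - n + 1
Substituting: 31 - 2 + 1 = 30

30


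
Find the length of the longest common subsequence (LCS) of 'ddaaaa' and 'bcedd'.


DP table for LCS of 'ddaaaa' and 'bcedd':
       b  c  e  d  d
    0  0  0  0  0  0
  d 0  0  0  0  1  1
  d 0  0  0  0  1  2
  a 0  0  0  0  1  2
  a 0  0  0  0  1  2
  a 0  0  0  0  1  2
  a 0  0  0  0  1  2
LCS: 'dd'
LCS length = 2

2


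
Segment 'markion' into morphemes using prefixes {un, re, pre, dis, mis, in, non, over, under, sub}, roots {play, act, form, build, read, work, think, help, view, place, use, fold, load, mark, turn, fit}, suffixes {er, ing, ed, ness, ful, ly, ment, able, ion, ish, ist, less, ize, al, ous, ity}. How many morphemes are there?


Segmenting 'markion' against the inventory:
  'mark' -> root (morpheme 1)
  'ion' -> suffix (morpheme 2)
Total morphemes: 2

2


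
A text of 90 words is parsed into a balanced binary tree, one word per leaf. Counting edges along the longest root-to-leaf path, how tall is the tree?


In a balanced binary tree with n leaves the deepest leaf is ceil(log2(n)) edges below the root.
log2(90) = 6.4919
ceil(6.4919) = 7
height (edges) = 7

7


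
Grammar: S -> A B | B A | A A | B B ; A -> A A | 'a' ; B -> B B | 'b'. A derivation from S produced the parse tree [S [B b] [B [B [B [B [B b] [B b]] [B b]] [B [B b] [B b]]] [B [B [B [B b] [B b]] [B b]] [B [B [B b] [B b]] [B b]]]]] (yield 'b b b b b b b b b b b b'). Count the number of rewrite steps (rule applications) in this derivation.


Every bracketed nonterminal node [X ...] in the tree is produced by exactly one rule application.
Reading the tree off as a leftmost derivation:
  Step 1: S  =>  B B   (applied S -> B B)
  Step 2: B B  =>  b B   (applied B -> b)
  Step 3: b B  =>  b B B   (applied B -> B B)
  Step 4: b B B  =>  b B B B   (applied B -> B B)
  Step 5: b B B B  =>  b B B B B   (applied B -> B B)
  Step 6: b B B B B  =>  b B B B B B   (applied B -> B B)
  Step 7: b B B B B B  =>  b b B B B B   (applied B -> b)
  Step 8: b b B B B B  =>  b b b B B B   (applied B -> b)
  Step 9: b b b B B B  =>  b b b b B B   (applied B -> b)
  Step 10: b b b b B B  =>  b b b b B B B   (applied B -> B B)
  Step 11: b b b b B B B  =>  b b b b b B B   (applied B -> b)
  Step 12: b b b b b B B  =>  b b b b b b B   (applied B -> b)
  Step 13: b b b b b b B  =>  b b b b b b B B   (applied B -> B B)
  Step 14: b b b b b b B B  =>  b b b b b b B B B   (applied B -> B B)
  Step 15: b b b b b b B B B  =>  b b b b b b B B B B   (applied B -> B B)
  Step 16: b b b b b b B B B B  =>  b b b b b b b B B B   (applied B -> b)
  Step 17: b b b b b b b B B B  =>  b b b b b b b b B B   (applied B -> b)
  Step 18: b b b b b b b b B B  =>  b b b b b b b b b B   (applied B -> b)
  Step 19: b b b b b b b b b B  =>  b b b b b b b b b B B   (applied B -> B B)
  Step 20: b b b b b b b b b B B  =>  b b b b b b b b b B B B   (applied B -> B B)
  Step 21: b b b b b b b b b B B B  =>  b b b b b b b b b b B B   (applied B -> b)
  Step 22: b b b b b b b b b b B B  =>  b b b b b b b b b b b B   (applied B -> b)
  Step 23: b b b b b b b b b b b B  =>  b b b b b b b b b b b b   (applied B -> b)
Final yield: b b b b b b b b b b b b
Total rewrite steps: 23

23


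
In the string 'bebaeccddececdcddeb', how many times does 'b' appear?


Scanning 'bebaeccddececdcddeb' for 'b':
  Position 0: 'b' -> MATCH (count: 1)
  Position 2: 'b' -> MATCH (count: 2)
  Position 18: 'b' -> MATCH (count: 3)
Total occurrences of 'b': 3

3


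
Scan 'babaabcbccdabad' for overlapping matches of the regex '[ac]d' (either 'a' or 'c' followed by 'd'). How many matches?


Pattern: [ac]d means either 'a' or 'c' followed by 'd'.
Scanning 'babaabcbccdabad' position-by-position:
  Pos 0: window 'ba' -> no
  Pos 1: window 'ab' -> no
  Pos 2: window 'ba' -> no
  Pos 3: window 'aa' -> no
  Pos 4: window 'ab' -> no
  Pos 5: window 'bc' -> no
  Pos 6: window 'cb' -> no
  Pos 7: window 'bc' -> no
  Pos 8: window 'cc' -> no
  Pos 9: window 'cd' -> MATCH
  Pos 10: window 'da' -> no
  Pos 11: window 'ab' -> no
  Pos 12: window 'ba' -> no
  Pos 13: window 'ad' -> MATCH
  Pos 14: window 'd' -> no
Total matches: 2

2


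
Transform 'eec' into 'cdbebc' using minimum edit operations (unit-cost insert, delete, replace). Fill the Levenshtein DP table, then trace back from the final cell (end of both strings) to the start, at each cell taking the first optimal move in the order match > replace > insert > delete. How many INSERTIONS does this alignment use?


Edit distance = 4. Backtracking from cell (3, 6) with preference match > replace > insert > delete,
then listing the resulting alignment 'eec' -> 'cdbebc' left to right:
  Step 1: insert 'c' [insertion #1]
  Step 2: insert 'd' [insertion #2]
  Step 3: insert 'b' [insertion #3]
  Step 4: keep 'e'
  Step 5: replace e->b
  Step 6: keep 'c'
Total insertions: 3

3


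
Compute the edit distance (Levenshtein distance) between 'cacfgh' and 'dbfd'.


Building DP table for s1='cacfgh' (len 6) and s2='dbfd' (len 4):
       d  b  f  d
    0  1  2  3  4
  c 1  1  2  3  4
  a 2  2  2  3  4
  c 3  3  3  3  4
  f 4  4  4  3  4
  g 5  5  5  4  4
  h 6  6  6  5  5
Edit distance = dp[6][4] = 5

5


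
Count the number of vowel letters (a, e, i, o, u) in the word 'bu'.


Scanning each character of 'bu':
  Position 1: 'b' -> consonant (running count: 0)
  Position 2: 'u' -> vowel (running count: 1)
Total vowels: 1

1


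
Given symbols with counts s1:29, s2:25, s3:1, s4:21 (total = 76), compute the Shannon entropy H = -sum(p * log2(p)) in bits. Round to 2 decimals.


Computing entropy H = -sum(p_i * log2(p_i)):
  s1: p = 29/76 = 0.3816, -p*log2(p) = 0.5304
  s2: p = 25/76 = 0.3289, -p*log2(p) = 0.5277
  s3: p = 1/76 = 0.0132, -p*log2(p) = 0.0822
  s4: p = 21/76 = 0.2763, -p*log2(p) = 0.5127
H = sum of terms = 1.6530
Rounded to 2 decimals: 1.65

1.65


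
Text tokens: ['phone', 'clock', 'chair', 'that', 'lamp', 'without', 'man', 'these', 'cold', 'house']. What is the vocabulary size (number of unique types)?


Listing all tokens and tracking unique types:
  Token 1: 'phone' -> NEW (unique so far: 1)
  Token 2: 'clock' -> NEW (unique so far: 2)
  Token 3: 'chair' -> NEW (unique so far: 3)
  Token 4: 'that' -> NEW (unique so far: 4)
  Token 5: 'lamp' -> NEW (unique so far: 5)
  Token 6: 'without' -> NEW (unique so far: 6)
  Token 7: 'man' -> NEW (unique so far: 7)
  Token 8: 'these' -> NEW (unique so far: 8)
  Token 9: 'cold' -> NEW (unique so far: 9)
  Token 10: 'house' -> NEW (unique so far: 10)
Unique types: ('chair', 'clock', 'cold', 'house', 'lamp', 'man', 'phone', 'that', 'these', 'without')
Vocabulary size: 10

10


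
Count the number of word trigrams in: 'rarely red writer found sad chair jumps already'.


Word trigrams from [8] words:
  Trigram 1: (rarely red writer)
  Trigram 2: (red writer found)
  Trigram 3: (writer found sad)
  Trigram 4: (found sad chair)
  Trigram 5: (sad chair jumps)
  Trigram 6: (chair jumps already)
Total word trigrams: 8 - 2 = 6

6


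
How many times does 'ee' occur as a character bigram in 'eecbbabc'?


Scanning 'eecbbabc' for bigram 'ee':
  Position 0: 'ee' -> MATCH
  Position 1: 'ec' -> no
  Position 2: 'cb' -> no
  Position 3: 'bb' -> no
  Position 4: 'ba' -> no
  Position 5: 'ab' -> no
  Position 6: 'bc' -> no
Total matches: 1

1


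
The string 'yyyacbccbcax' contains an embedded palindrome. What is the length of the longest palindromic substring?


Scanning 'yyyacbccbcax' for palindromic substrings.
Substring at positions 3-10: 'acbccbca'.
Check: reverse('acbccbca') = 'acbccbca' -> palindrome confirmed.
Neighbouring characters ('y' / 'x') break symmetry, so it cannot extend further.
No longer palindromic substring exists; longest length = 8

8


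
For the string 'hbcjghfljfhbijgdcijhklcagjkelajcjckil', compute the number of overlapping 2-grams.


String 'hbcjghfljfhbijgdcijhklcagjkelajcjckil' has length L = 37.
Number of overlapping n-grams = L - n + 1
Substituting: 37 - 2 + 1 = 36

36


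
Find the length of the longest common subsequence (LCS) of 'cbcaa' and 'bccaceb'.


DP table for LCS of 'cbcaa' and 'bccaceb':
       b  c  c  a  c  e  b
    0  0  0  0  0  0  0  0
  c 0  0  1  1  1  1  1  1
  b 0  1  1  1  1  1  1  2
  c 0  1  2  2  2  2  2  2
  a 0  1  2  2  3  3  3  3
  a 0  1  2  2  3  3  3  3
LCS: 'cca'
LCS length = 3

3


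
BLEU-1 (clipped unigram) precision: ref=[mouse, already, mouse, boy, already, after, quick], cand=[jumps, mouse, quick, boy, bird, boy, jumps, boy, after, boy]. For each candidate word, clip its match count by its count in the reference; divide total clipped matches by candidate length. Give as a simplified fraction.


Reference word counts: {'after': 1, 'already': 2, 'boy': 1, 'mouse': 2, 'quick': 1}
Checking each candidate word (with clipping):
  'jumps' -> not in reference -> no match (matches: 0)
  'mouse' -> in reference (ref count 2, used 1/2) -> match (matches: 1)
  'quick' -> in reference (ref count 1, used 1/1) -> match (matches: 2)
  'boy' -> in reference (ref count 1, used 1/1) -> match (matches: 3)
  'bird' -> not in reference -> no match (matches: 3)
  'boy' -> ref count 1 already used up (1/1) -> clipped, no match (matches: 3)
  'jumps' -> not in reference -> no match (matches: 3)
  'boy' -> ref count 1 already used up (1/1) -> clipped, no match (matches: 3)
  'after' -> in reference (ref count 1, used 1/1) -> match (matches: 4)
  'boy' -> ref count 1 already used up (1/1) -> clipped, no match (matches: 4)
Clipped matches: 4, Candidate length: 10
Precision = 4/10 = 2/5

2/5


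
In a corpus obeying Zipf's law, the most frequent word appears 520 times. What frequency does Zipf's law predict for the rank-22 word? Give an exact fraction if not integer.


Zipf's law: freq(rank) = f1 / rank
f1 = 520, rank = 22
freq = 520 / 22
GCD(520, 22) = 2
Simplified: 260/11

260/11


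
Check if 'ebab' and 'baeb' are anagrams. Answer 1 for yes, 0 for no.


Sort characters of 'ebab': 'abbe'
Sort characters of 'baeb': 'abbe'
Sorted forms match -> they ARE anagrams
Result: 1

1


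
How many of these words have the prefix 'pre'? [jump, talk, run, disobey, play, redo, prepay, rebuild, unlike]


Checking each word for prefix 'pre':
  'jump' -> no (count: 0)
  'talk' -> no (count: 0)
  'run' -> no (count: 0)
  'disobey' -> no (count: 0)
  'play' -> no (count: 0)
  'redo' -> no (count: 0)
  'prepay' -> YES, starts with 'pre' (count: 1)
  'rebuild' -> no (count: 1)
  'unlike' -> no (count: 1)
Total with prefix 'pre': 1

1


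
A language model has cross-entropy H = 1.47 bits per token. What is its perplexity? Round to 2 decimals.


Perplexity formula: PP = 2^H
H = 1.47
PP = 2^1.47
Decompose: 2^1.47 = 2^1 * 2^0.47
2^1 = 2, 2^0.47 ~ 1.3851095
PP ~ 2 * 1.3851095 = 2.7702190
Rounded to 2 decimals: 2.77

2.77


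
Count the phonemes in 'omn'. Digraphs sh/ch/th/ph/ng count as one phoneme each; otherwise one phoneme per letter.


Parsing 'omn' greedily, digraphs first:
  'o' -> vowel phoneme (phonemes so far: 1)
  'm' -> consonant phoneme (phonemes so far: 2)
  'n' -> consonant phoneme (phonemes so far: 3)
Total phonemes: 3

3


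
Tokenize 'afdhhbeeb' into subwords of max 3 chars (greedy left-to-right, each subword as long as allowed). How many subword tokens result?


'afdhhbeeb' has 9 characters.
Chunking with max size 3:
  Chunk 1: 'afd' (positions 0-2)
  Chunk 2: 'hhb' (positions 3-5)
  Chunk 3: 'eeb' (positions 6-8)
Total chunks: ceil(9 / 3) = 3

3


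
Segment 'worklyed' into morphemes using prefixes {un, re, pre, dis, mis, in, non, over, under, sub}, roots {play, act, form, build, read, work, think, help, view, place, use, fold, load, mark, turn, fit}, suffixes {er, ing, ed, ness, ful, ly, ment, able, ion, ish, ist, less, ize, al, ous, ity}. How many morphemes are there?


Segmenting 'worklyed' against the inventory:
  'work' -> root (morpheme 1)
  'ly' -> suffix (morpheme 2)
  'ed' -> suffix (morpheme 3)
Total morphemes: 3

3


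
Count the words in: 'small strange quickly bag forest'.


Counting words by splitting on spaces:
  Word 1: 'small'
  Word 2: 'strange'
  Word 3: 'quickly'
  Word 4: 'bag'
  Word 5: 'forest'
Total words: 5

5


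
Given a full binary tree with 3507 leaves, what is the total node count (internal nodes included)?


Leaf nodes (terminals): 3507
Internal nodes = n - 1 = 3507 - 1 = 3506
Total = leaves + internal = 3507 + 3506 = 7013

7013


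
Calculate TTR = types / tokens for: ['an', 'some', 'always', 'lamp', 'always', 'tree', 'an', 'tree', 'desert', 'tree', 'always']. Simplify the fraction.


Tokens: 11
Unique types: ('always', 'an', 'desert', 'lamp', 'some', 'tree') = 6
TTR = 6/11
Already in lowest terms.

6/11


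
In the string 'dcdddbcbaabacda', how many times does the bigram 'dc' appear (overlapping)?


Scanning 'dcdddbcbaabacda' for bigram 'dc':
  Position 0: 'dc' -> MATCH
  Position 1: 'cd' -> no
  Position 2: 'dd' -> no
  Position 3: 'dd' -> no
  Position 4: 'db' -> no
  Position 5: 'bc' -> no
  Position 6: 'cb' -> no
  Position 7: 'ba' -> no
  Position 8: 'aa' -> no
  Position 9: 'ab' -> no
  Position 10: 'ba' -> no
  Position 11: 'ac' -> no
  Position 12: 'cd' -> no
  Position 13: 'da' -> no
Total matches: 1

1


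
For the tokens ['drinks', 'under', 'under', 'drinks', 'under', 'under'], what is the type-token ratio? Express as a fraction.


Tokens: 6
Unique types: ('drinks', 'under') = 2
TTR = 2/6
Simplify: divide both by 2 -> 1/3
TTR = 1/3

1/3


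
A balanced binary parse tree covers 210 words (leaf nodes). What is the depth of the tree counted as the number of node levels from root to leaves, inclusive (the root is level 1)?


In a balanced binary tree with n leaves the deepest leaf is ceil(log2(n)) edges below the root,
so counting node levels inclusive of root and leaves gives ceil(log2(n)) + 1 levels.
log2(210) = 7.7142
ceil(7.7142) = 8
levels = 8 + 1 = 9

9


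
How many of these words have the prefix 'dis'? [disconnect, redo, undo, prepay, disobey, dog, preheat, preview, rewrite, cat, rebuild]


Checking each word for prefix 'dis':
  'disconnect' -> YES, starts with 'dis' (count: 1)
  'redo' -> no (count: 1)
  'undo' -> no (count: 1)
  'prepay' -> no (count: 1)
  'disobey' -> YES, starts with 'dis' (count: 2)
  'dog' -> no (count: 2)
  'preheat' -> no (count: 2)
  'preview' -> no (count: 2)
  'rewrite' -> no (count: 2)
  'cat' -> no (count: 2)
  'rebuild' -> no (count: 2)
Total with prefix 'dis': 2

2


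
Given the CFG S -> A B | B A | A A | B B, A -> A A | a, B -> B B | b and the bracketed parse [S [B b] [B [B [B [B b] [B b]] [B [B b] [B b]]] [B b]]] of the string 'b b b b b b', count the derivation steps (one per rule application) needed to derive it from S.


Every bracketed nonterminal node [X ...] in the tree is produced by exactly one rule application.
Reading the tree off as a leftmost derivation:
  Step 1: S  =>  B B   (applied S -> B B)
  Step 2: B B  =>  b B   (applied B -> b)
  Step 3: b B  =>  b B B   (applied B -> B B)
  Step 4: b B B  =>  b B B B   (applied B -> B B)
  Step 5: b B B B  =>  b B B B B   (applied B -> B B)
  Step 6: b B B B B  =>  b b B B B   (applied B -> b)
  Step 7: b b B B B  =>  b b b B B   (applied B -> b)
  Step 8: b b b B B  =>  b b b B B B   (applied B -> B B)
  Step 9: b b b B B B  =>  b b b b B B   (applied B -> b)
  Step 10: b b b b B B  =>  b b b b b B   (applied B -> b)
  Step 11: b b b b b B  =>  b b b b b b   (applied B -> b)
Final yield: b b b b b b
Total rewrite steps: 11

11


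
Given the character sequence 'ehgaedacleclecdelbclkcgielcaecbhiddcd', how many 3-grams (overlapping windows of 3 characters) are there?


String 'ehgaedacleclecdelbclkcgielcaecbhiddcd' has length L = 37.
Number of overlapping n-grams = L - n + 1
Substituting: 37 - 3 + 1 = 35

35


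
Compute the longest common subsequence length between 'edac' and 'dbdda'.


DP table for LCS of 'edac' and 'dbdda':
       d  b  d  d  a
    0  0  0  0  0  0
  e 0  0  0  0  0  0
  d 0  1  1  1  1  1
  a 0  1  1  1  1  2
  c 0  1  1  1  1  2
LCS: 'da'
LCS length = 2

2


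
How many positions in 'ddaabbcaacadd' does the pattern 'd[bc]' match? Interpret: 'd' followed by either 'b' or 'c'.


Pattern: d[bc] means 'd' followed by either 'b' or 'c'.
Scanning 'ddaabbcaacadd' position-by-position:
  Pos 0: window 'dd' -> no
  Pos 1: window 'da' -> no
  Pos 2: window 'aa' -> no
  Pos 3: window 'ab' -> no
  Pos 4: window 'bb' -> no
  Pos 5: window 'bc' -> no
  Pos 6: window 'ca' -> no
  Pos 7: window 'aa' -> no
  Pos 8: window 'ac' -> no
  Pos 9: window 'ca' -> no
  Pos 10: window 'ad' -> no
  Pos 11: window 'dd' -> no
  Pos 12: window 'd' -> no
Total matches: 0

0


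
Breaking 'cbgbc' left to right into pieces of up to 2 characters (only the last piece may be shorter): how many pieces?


'cbgbc' has 5 characters.
Chunking with max size 2:
  Chunk 1: 'cb' (positions 0-1)
  Chunk 2: 'gb' (positions 2-3)
  Chunk 3: 'c' (positions 4-4)
Total chunks: ceil(5 / 2) = 3

3


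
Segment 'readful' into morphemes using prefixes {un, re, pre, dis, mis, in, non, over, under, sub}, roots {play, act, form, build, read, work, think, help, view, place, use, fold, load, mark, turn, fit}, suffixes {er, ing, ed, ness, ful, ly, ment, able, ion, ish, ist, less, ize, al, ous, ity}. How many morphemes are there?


Segmenting 'readful' against the inventory:
  'read' -> root (morpheme 1)
  'ful' -> suffix (morpheme 2)
Total morphemes: 2

2


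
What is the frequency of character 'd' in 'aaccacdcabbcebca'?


Scanning 'aaccacdcabbcebca' for 'd':
  Position 6: 'd' -> MATCH (count: 1)
Total occurrences of 'd': 1

1


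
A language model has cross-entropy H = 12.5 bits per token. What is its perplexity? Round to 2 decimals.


Perplexity formula: PP = 2^H
H = 12.5
PP = 2^12.5
Decompose: 2^12.5 = 2^12 * 2^0.5 = 2^12 * sqrt(2)
2^12 = 4096, sqrt(2) ~ 1.4142136
PP ~ 4096 * 1.4142136 = 5792.6189056
Rounded to 2 decimals: 5792.62

5792.62


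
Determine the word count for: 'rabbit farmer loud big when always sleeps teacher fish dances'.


Counting words by splitting on spaces:
  Word 1: 'rabbit'
  Word 2: 'farmer'
  Word 3: 'loud'
  Word 4: 'big'
  Word 5: 'when'
  Word 6: 'always'
  Word 7: 'sleeps'
  Word 8: 'teacher'
  Word 9: 'fish'
  Word 10: 'dances'
Total words: 10

10


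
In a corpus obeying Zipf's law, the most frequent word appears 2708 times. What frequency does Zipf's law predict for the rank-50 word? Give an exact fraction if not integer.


Zipf's law: freq(rank) = f1 / rank
f1 = 2708, rank = 50
freq = 2708 / 50
GCD(2708, 50) = 2
Simplified: 1354/25

1354/25
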